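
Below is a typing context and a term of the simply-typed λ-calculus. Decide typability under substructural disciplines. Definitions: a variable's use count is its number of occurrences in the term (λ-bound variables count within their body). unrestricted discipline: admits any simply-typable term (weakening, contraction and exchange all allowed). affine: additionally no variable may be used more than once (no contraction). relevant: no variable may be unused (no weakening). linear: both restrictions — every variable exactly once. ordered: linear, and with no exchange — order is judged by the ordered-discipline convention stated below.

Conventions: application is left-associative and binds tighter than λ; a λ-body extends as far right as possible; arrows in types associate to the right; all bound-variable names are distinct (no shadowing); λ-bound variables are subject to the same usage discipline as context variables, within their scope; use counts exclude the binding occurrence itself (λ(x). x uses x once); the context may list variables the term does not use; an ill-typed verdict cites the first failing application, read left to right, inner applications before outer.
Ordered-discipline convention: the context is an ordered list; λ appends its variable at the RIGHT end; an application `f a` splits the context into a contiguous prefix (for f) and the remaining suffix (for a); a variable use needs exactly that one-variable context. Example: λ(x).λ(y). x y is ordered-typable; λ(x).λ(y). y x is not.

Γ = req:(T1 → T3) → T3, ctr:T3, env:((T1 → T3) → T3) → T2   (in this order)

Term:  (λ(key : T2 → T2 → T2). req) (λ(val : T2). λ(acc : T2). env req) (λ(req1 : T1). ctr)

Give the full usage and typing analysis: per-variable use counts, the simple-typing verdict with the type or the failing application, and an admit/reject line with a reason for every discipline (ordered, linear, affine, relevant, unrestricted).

use counts: req ×2; ctr ×1; env ×1; key [bound] ×0; val [bound] ×0; acc [bound] ×0; req1 [bound] ×0
left-to-right use order: req, env, req, ctr
typing: the term checks, with type T3
ordered: ✗, uses contraction: req ×2; key, val, acc, req1 never used (weakening)
linear: ✗, uses contraction: req ×2; key, val, acc, req1 never used (weakening)
affine: ✗, uses contraction: req ×2
relevant: ✗, key, val, acc, req1 never used (weakening)
unrestricted: ✓, type-checks (T3) and nothing is barred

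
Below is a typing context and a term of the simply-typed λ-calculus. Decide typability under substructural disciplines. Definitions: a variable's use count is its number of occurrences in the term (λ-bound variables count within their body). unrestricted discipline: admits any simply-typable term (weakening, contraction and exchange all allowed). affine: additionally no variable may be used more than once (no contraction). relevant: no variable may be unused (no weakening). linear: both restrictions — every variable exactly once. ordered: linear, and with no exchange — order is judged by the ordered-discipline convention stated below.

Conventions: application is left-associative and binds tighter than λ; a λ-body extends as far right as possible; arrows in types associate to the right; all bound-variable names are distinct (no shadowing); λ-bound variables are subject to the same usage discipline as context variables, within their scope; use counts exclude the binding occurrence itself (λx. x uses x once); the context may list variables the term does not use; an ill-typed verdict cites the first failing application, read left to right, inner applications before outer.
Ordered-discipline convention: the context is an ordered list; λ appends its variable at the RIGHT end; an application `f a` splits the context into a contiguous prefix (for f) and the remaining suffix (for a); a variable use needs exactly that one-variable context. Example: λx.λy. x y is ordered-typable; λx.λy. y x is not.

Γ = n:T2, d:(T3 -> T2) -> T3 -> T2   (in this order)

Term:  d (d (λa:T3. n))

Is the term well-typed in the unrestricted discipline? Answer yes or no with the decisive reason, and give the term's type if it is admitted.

yes — well-typed at T3 -> T2; no restrictions here; term : T3 -> T2
counts: n: 1×, d: 2×, a (λ-bound): 0×
uses in reading order: d, d, n
typing: well-typed — term : T3 -> T2
across the five disciplines: ordered ✗ | linear ✗ | affine ✗ | relevant ✗ | unrestricted ✓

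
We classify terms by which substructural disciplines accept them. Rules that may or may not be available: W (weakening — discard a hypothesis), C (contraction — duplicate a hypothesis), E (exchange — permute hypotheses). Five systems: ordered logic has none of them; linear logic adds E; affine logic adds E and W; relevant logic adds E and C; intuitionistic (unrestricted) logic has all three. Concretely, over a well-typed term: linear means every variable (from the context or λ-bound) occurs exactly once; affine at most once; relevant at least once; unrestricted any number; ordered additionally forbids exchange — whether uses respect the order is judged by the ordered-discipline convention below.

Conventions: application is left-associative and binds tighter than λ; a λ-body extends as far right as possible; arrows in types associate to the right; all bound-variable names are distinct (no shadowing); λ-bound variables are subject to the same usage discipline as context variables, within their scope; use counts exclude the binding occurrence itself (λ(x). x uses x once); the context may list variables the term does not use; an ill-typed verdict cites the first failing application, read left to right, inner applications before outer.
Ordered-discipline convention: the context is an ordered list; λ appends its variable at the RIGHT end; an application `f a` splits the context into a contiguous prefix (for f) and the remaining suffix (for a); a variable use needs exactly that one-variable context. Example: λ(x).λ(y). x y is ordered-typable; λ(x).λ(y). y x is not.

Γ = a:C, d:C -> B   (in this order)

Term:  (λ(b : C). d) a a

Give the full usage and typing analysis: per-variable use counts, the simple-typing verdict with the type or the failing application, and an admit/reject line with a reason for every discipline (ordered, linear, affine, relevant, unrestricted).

counts: a: 2×; d: 1×; b [bound]: 0×
uses in reading order: d, a, a
typing: well-typed — term : B
ordered ✗ (a ×2 used more than once (contraction); b left unused)
linear ✗ (a ×2 used more than once (contraction); b left unused)
affine ✗ (a ×2 used more than once (contraction))
relevant ✗ (b left unused)
unrestricted ✓ (typability at B is all that's needed)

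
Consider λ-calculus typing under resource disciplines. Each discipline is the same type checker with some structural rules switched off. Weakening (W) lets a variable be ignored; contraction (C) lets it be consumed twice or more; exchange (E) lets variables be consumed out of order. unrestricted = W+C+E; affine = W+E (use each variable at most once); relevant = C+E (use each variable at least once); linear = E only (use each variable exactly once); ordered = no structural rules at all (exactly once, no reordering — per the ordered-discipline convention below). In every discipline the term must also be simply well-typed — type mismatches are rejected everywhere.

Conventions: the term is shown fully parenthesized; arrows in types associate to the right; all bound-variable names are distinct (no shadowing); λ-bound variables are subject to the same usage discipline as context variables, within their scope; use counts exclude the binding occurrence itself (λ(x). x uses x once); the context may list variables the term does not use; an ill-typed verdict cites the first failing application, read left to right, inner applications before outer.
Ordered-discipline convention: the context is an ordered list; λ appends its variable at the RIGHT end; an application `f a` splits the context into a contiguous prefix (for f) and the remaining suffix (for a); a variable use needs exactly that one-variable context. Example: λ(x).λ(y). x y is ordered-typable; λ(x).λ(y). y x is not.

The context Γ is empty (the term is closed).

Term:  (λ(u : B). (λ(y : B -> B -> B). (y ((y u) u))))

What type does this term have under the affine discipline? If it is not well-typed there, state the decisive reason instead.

not well-typed under affine — repeated use of u ×2, y ×2
counts: u [bound] ×2; y [bound] ×2
uses in reading order: y, y, u, u
typing: ✓ — B -> (B -> B -> B) -> B -> B
across the five disciplines: ordered ✗ | linear ✗ | affine ✗ | relevant ✓ | unrestricted ✓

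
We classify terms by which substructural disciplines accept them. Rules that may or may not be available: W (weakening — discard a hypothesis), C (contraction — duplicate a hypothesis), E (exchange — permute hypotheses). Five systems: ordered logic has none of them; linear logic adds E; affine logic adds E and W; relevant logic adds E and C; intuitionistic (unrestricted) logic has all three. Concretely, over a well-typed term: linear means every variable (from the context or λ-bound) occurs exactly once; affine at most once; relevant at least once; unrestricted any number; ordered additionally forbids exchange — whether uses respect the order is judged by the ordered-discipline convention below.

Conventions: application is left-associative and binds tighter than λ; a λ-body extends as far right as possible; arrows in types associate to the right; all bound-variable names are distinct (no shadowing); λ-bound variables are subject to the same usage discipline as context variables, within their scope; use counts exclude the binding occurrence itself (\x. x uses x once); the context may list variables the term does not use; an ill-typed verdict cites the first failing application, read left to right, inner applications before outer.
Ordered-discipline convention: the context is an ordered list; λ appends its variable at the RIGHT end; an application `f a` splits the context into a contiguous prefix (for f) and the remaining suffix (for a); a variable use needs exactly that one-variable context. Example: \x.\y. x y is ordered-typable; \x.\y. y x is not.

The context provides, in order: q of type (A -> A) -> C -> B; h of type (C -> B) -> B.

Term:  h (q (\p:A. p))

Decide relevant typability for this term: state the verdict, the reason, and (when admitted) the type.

yes — q, h, p: all used, weakening unneeded; term : B
use counts: q ×1; h ×1; p [bound] ×1
left-to-right use order: h, q, p
typing: ✓ — B
across the five disciplines: ordered ✗ · linear ✓ · affine ✓ · relevant ✓ · unrestricted ✓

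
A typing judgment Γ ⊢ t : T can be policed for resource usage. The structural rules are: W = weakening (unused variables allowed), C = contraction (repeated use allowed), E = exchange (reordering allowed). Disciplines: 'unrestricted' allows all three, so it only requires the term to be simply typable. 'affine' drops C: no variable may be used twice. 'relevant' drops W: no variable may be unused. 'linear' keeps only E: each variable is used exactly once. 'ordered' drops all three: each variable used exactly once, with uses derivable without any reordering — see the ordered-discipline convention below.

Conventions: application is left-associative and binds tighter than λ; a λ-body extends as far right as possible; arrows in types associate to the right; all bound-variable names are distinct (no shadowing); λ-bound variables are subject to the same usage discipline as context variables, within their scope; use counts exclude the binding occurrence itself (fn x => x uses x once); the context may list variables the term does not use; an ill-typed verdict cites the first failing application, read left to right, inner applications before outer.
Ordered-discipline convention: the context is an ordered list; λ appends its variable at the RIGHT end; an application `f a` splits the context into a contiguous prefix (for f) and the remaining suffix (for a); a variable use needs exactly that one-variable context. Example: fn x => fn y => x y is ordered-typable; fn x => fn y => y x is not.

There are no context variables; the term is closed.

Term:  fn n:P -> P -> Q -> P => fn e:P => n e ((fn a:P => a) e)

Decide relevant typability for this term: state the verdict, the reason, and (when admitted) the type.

yes — every one of n, e, a appears; term : (P -> P -> Q -> P) -> P -> Q -> P
usage: n (λ-bound)=1, e (λ-bound)=2, a (λ-bound)=1
uses in reading order: n, e, a, e
typing: the term checks, with type (P -> P -> Q -> P) -> P -> Q -> P
summary: ordered ✗ | linear ✗ | affine ✗ | relevant ✓ | unrestricted ✓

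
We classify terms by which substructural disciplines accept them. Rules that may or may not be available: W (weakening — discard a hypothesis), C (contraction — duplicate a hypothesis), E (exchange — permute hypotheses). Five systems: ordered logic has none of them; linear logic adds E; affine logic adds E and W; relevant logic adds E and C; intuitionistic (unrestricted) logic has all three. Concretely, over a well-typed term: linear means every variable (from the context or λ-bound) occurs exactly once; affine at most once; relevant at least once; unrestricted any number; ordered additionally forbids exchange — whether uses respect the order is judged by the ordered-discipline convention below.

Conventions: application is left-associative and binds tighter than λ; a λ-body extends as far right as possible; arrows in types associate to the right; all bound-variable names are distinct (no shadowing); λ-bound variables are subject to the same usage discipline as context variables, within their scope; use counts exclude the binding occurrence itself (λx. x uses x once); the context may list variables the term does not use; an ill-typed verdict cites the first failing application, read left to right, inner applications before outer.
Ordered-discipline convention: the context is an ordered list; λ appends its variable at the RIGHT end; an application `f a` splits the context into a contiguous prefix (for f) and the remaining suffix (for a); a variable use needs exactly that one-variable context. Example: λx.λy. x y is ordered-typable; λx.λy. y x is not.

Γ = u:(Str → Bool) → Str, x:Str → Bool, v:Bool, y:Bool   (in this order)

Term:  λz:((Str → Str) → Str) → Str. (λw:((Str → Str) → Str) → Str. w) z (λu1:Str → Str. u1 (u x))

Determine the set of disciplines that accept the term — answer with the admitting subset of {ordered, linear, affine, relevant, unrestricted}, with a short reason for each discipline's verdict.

accepted by: affine, unrestricted
variable uses: u=1; x=1; v=0; y=0; z (λ-bound)=1; w (λ-bound)=1; u1 (λ-bound)=1
uses in reading order: w, z, u1, u, x
typing: the term checks, with type (((Str → Str) → Str) → Str) → Str
ordered ✗ (unused: v, y — weakening required)
linear ✗ (unused: v, y — weakening required)
affine ✓ (none of u, x, v, y, z, w, u1 used more than once)
relevant ✗ (unused: v, y — weakening required)
unrestricted ✓ (typability at (((Str → Str) → Str) → Str) → Str is all that's needed)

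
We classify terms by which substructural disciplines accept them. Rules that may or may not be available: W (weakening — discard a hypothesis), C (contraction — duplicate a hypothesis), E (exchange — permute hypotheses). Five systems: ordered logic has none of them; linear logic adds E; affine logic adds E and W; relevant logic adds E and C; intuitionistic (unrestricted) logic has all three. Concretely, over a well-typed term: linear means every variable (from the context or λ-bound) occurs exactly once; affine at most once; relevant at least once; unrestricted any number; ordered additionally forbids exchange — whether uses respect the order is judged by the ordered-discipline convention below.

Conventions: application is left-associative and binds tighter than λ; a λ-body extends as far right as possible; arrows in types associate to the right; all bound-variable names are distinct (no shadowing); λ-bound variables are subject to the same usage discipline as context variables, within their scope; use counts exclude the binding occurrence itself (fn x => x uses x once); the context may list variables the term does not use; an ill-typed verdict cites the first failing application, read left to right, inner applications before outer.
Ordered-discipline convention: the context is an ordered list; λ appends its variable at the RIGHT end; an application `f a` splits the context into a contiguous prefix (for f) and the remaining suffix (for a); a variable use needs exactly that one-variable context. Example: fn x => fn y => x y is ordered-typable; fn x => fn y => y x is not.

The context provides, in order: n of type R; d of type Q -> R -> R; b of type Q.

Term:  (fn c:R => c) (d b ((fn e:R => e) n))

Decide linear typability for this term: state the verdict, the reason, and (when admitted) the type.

yes — each of n, d, b, c, e used exactly once; term : R
usage: n: 1×; d: 1×; b: 1×; c (bound): 1×; e (bound): 1×
order of uses: c, d, b, e, n
typing: the term checks, with type R
all disciplines: ordered ✗ | linear ✓ | affine ✓ | relevant ✓ | unrestricted ✓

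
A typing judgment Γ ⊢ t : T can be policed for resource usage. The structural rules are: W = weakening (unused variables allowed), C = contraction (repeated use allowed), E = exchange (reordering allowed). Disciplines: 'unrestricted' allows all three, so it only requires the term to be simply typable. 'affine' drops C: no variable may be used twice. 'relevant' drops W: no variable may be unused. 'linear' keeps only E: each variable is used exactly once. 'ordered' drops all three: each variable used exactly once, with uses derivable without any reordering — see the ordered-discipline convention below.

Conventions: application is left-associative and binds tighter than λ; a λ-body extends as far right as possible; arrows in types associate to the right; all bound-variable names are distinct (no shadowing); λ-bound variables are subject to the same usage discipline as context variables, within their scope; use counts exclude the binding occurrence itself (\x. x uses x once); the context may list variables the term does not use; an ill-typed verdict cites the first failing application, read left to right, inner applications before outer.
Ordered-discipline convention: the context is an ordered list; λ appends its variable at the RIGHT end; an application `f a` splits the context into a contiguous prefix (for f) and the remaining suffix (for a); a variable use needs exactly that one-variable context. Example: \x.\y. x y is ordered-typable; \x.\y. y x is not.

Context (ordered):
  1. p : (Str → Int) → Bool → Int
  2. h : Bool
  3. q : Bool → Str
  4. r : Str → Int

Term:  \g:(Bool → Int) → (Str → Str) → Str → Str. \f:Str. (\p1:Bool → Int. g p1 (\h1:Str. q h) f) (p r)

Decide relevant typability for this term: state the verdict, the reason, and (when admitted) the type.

no — needs weakening: h1 unused
usage: p ×1, h ×1, q ×1, r ×1, g (λ-bound) ×1, f (λ-bound) ×1, p1 (λ-bound) ×1, h1 (λ-bound) ×0
uses in reading order: g, p1, q, h, f, p, r
typing: the term checks, with type ((Bool → Int) → (Str → Str) → Str → Str) → Str → Str
across the five disciplines: ordered ✗ | linear ✗ | affine ✓ | relevant ✗ | unrestricted ✓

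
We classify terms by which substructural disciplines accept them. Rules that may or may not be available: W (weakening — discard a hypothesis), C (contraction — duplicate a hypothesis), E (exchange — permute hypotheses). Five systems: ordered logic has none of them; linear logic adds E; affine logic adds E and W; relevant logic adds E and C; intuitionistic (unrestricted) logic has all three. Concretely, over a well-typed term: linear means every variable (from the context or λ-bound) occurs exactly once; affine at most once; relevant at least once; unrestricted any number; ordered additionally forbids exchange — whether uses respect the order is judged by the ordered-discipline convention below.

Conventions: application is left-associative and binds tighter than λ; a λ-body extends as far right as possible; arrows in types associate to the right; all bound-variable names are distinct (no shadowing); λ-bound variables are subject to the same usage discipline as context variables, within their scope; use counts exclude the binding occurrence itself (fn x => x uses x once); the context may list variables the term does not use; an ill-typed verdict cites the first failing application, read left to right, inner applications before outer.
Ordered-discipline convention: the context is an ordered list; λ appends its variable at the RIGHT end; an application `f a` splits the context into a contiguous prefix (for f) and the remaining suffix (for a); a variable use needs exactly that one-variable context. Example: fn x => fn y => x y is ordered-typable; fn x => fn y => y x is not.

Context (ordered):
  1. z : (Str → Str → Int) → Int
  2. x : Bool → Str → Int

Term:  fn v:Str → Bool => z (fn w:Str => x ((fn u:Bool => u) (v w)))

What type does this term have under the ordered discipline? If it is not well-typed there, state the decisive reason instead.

term : (Str → Bool) → Int
usage: z: 1×, x: 1×, v [bound]: 1×, w [bound]: 1×, u [bound]: 1×
use order (left to right): z, x, u, v, w
typing: the term checks, with type (Str → Bool) → Int
all disciplines: ordered ✓; linear ✓; affine ✓; relevant ✓; unrestricted ✓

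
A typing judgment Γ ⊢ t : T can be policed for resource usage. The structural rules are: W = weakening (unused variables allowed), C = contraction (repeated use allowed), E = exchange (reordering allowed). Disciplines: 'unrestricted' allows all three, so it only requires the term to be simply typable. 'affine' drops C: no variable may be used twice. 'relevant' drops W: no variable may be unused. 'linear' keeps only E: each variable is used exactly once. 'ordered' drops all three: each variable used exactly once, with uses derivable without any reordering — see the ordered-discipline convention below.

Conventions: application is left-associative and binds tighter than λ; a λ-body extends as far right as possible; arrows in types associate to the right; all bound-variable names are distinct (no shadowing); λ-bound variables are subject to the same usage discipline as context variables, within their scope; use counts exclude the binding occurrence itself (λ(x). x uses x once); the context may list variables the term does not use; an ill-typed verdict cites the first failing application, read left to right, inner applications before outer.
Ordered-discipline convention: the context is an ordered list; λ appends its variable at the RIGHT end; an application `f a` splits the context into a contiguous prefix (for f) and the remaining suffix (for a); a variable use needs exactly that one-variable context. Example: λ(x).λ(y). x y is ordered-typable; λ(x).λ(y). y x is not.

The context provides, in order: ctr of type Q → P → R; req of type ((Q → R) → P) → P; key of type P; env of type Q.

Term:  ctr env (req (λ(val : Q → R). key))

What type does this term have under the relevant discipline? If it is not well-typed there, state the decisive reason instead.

not well-typed under relevant — unused: val — weakening required
variable uses: ctr: 1, req: 1, key: 1, env: 1, val [bound]: 0
order of uses: ctr, env, req, key
typing: well-typed — term : R
all disciplines: ordered ✗ | linear ✗ | affine ✓ | relevant ✗ | unrestricted ✓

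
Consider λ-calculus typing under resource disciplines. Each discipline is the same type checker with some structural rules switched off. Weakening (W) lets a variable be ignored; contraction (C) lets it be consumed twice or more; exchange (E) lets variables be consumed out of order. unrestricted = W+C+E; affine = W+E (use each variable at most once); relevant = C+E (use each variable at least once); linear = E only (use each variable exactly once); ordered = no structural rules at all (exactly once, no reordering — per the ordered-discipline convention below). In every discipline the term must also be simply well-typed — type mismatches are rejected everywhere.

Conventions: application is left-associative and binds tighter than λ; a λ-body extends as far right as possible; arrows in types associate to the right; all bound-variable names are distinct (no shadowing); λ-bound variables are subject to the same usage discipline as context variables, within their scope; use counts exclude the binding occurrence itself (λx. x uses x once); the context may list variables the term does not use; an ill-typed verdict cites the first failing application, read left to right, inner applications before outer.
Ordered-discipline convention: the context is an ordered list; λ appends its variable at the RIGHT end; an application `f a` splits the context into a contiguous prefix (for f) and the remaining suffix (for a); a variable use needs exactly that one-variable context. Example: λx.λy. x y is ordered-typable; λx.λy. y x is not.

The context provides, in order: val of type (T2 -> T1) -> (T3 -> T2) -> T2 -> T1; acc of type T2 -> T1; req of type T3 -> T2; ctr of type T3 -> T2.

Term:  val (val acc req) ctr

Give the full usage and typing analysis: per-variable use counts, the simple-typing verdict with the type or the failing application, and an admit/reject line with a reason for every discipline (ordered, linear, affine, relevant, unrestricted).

counts: val=2; acc=1; req=1; ctr=1
use order (left to right): val, val, acc, req, ctr
typing: well-typed at T2 -> T1
ordered ✗ (needs contraction — val ×2)
linear ✗ (needs contraction — val ×2)
affine ✗ (needs contraction — val ×2)
relevant ✓ (at least one use each (val, acc, req, ctr))
unrestricted ✓ (typability at T2 -> T1 is all that's needed)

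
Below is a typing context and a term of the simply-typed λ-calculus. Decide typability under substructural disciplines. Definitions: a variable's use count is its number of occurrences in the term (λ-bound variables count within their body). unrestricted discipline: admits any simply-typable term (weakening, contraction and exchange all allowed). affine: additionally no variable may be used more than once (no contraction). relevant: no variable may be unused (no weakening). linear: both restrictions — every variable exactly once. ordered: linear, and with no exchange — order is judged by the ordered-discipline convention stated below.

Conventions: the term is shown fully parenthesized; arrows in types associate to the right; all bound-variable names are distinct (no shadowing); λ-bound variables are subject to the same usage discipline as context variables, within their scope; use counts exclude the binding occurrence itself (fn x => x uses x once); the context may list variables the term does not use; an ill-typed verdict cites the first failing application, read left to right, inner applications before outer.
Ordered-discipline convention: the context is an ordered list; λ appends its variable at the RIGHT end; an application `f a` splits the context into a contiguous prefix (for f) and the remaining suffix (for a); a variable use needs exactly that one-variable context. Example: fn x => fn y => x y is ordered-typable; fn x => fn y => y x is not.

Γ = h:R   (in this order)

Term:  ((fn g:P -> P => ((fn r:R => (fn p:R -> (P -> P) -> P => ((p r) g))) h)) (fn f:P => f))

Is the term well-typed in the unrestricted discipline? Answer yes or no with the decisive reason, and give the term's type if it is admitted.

yes — well-typed at (R -> (P -> P) -> P) -> P; no restrictions here; term : (R -> (P -> P) -> P) -> P
counts: h ×1, g [bound] ×1, r [bound] ×1, p [bound] ×1, f [bound] ×1
use order (left to right): p, r, g, h, f
typing: ✓ — (R -> (P -> P) -> P) -> P
all disciplines: ordered ✗, linear ✓, affine ✓, relevant ✓, unrestricted ✓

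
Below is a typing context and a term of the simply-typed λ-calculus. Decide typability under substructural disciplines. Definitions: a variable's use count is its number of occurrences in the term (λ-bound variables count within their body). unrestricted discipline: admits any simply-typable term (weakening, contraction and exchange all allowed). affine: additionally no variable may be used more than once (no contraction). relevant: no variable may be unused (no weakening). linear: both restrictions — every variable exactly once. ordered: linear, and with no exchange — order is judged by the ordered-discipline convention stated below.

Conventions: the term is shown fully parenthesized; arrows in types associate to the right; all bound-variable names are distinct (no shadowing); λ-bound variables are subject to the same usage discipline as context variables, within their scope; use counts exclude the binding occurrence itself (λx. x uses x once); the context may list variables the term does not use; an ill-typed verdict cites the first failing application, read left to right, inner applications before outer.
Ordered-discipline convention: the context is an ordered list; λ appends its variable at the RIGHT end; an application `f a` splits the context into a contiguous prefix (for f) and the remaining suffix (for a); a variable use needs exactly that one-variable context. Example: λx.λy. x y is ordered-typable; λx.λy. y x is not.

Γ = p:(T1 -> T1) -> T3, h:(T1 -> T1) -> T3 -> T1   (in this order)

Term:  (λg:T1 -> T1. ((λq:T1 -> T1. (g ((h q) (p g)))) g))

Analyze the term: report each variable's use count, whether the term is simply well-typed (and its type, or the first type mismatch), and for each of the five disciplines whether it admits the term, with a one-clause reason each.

use counts: p=1, h=1, g (bound)=3, q (bound)=1
order of uses: g, h, q, p, g, g
typing: ✓ — (T1 -> T1) -> T1
ordered: ✗, needs contraction — g ×3
linear: ✗, needs contraction — g ×3
affine: ✗, needs contraction — g ×3
relevant: ✓, p, h, g, q: all used, weakening unneeded
unrestricted: ✓, simply typable at (T1 -> T1) -> T1; W, C, E all held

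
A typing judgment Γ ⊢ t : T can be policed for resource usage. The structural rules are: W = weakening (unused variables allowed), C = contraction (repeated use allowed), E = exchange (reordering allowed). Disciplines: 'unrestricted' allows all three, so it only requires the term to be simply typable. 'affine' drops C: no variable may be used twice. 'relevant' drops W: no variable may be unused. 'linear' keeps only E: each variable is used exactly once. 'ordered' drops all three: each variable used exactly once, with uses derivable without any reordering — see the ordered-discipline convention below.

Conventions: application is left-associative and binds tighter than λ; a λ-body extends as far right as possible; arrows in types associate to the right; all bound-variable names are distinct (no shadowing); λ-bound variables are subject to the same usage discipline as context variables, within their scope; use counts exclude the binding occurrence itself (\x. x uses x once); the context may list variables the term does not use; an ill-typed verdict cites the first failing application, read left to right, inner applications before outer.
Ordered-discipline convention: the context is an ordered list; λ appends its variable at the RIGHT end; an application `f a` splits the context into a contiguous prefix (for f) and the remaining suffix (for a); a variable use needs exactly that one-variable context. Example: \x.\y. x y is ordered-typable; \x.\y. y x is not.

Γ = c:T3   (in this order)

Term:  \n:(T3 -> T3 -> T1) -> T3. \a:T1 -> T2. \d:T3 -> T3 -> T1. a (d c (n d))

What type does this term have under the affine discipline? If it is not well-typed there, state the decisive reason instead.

not well-typed under affine — needs contraction — d ×2
counts: c: 1×; n (bound): 1×; a (bound): 1×; d (bound): 2×
order of uses: a, d, c, n, d
typing: well-typed — term : ((T3 -> T3 -> T1) -> T3) -> (T1 -> T2) -> (T3 -> T3 -> T1) -> T2
summary: ordered ✗; linear ✗; affine ✗; relevant ✓; unrestricted ✓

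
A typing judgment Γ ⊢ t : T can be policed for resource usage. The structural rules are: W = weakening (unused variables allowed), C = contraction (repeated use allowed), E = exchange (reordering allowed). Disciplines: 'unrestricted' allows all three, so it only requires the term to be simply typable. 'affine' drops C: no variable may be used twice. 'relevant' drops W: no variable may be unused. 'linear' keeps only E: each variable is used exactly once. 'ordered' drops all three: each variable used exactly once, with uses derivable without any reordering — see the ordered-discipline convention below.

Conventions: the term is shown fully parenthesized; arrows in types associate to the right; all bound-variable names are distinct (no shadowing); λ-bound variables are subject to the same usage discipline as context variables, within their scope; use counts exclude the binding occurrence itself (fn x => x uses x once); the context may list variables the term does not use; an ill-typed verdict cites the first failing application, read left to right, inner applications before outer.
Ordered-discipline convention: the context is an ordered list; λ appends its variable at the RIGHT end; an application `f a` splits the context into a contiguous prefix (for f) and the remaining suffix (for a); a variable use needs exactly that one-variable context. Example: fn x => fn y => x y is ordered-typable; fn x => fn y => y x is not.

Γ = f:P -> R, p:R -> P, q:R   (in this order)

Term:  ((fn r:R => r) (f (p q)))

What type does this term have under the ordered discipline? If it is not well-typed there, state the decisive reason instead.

term : R
usage: f: 1×; p: 1×; q: 1×; r [bound]: 1×
order of uses: r, f, p, q
typing: well-typed at R
all disciplines: ordered ✓ | linear ✓ | affine ✓ | relevant ✓ | unrestricted ✓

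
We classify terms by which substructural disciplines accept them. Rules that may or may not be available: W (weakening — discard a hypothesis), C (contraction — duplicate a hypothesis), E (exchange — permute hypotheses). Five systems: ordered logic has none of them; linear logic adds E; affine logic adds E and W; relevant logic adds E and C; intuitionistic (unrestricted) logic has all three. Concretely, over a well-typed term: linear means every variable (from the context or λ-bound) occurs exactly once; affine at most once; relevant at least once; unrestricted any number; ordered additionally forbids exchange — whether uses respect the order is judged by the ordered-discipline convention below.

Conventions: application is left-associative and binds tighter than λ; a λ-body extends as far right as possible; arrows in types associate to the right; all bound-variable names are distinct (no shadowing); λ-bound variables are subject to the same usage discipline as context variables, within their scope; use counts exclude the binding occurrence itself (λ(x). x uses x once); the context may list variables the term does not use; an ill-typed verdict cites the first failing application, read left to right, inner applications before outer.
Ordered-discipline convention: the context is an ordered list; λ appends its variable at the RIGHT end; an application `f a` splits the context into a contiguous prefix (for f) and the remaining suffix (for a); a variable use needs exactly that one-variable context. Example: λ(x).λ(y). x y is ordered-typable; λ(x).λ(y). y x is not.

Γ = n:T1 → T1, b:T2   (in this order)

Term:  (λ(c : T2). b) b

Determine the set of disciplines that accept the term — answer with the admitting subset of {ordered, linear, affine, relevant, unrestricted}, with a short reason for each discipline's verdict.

admitted by: unrestricted
variable uses: n=0, b=2, c (λ-bound)=0
use order (left to right): b, b
typing: well-typed — term : T2
ordered: ✗ — uses contraction: b ×2; unused: n, c — weakening required
linear: ✗ — uses contraction: b ×2; unused: n, c — weakening required
affine: ✗ — uses contraction: b ×2
relevant: ✗ — unused: n, c — weakening required
unrestricted: ✓ — simply typable at T2; W, C, E all held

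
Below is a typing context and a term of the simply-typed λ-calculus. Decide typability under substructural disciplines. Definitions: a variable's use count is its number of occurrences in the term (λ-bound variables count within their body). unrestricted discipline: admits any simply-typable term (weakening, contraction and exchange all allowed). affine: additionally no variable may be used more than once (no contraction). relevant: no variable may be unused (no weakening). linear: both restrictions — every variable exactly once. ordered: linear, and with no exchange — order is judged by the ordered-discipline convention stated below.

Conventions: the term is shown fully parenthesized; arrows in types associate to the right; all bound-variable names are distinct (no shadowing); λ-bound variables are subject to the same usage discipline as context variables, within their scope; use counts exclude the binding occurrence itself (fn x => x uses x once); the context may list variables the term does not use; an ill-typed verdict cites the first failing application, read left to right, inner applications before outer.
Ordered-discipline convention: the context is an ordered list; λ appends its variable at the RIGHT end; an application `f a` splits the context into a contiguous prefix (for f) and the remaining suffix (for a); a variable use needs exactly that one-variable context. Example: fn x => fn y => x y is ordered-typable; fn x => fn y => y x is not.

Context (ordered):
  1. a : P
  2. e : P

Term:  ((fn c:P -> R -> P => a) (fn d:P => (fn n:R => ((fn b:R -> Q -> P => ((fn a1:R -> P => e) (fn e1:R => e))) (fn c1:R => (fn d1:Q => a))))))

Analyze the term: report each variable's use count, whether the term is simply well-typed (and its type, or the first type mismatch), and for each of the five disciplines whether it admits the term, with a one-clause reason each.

use counts: a=2, e=2, c (λ-bound)=0, d (λ-bound)=0, n (λ-bound)=0, b (λ-bound)=0, a1 (λ-bound)=0, e1 (λ-bound)=0, c1 (λ-bound)=0, d1 (λ-bound)=0
uses in reading order: a, e, e, a
typing: ✓ — P
ordered: ✗, repeated use of a ×2, e ×2; unused: c, d, n, b, a1, e1, c1, d1 — weakening required
linear: ✗, repeated use of a ×2, e ×2; unused: c, d, n, b, a1, e1, c1, d1 — weakening required
affine: ✗, repeated use of a ×2, e ×2
relevant: ✗, unused: c, d, n, b, a1, e1, c1, d1 — weakening required
unrestricted: ✓, well-typed at P; no restrictions here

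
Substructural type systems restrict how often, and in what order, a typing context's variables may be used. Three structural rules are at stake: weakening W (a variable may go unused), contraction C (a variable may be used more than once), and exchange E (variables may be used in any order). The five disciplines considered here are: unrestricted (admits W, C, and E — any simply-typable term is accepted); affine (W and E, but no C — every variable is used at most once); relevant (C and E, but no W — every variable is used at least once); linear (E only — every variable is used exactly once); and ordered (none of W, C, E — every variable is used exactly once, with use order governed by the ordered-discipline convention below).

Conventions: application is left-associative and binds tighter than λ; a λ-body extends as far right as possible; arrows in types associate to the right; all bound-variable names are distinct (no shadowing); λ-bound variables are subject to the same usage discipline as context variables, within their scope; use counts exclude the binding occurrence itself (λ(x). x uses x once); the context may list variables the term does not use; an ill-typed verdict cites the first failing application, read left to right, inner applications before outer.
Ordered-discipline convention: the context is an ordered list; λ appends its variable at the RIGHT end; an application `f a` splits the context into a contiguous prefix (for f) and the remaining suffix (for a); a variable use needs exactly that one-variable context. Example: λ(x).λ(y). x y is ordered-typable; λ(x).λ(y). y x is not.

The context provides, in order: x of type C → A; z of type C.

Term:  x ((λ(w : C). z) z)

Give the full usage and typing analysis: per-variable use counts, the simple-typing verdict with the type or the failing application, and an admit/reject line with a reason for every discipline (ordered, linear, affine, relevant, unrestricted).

use counts: x: 1, z: 2, w (bound): 0
use order (left to right): x, z, z
typing: well-typed at A
ordered: ✗ — needs contraction — z ×2; w never used (weakening)
linear: ✗ — needs contraction — z ×2; w never used (weakening)
affine: ✗ — needs contraction — z ×2
relevant: ✗ — w never used (weakening)
unrestricted: ✓ — well-typed at A; no restrictions here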